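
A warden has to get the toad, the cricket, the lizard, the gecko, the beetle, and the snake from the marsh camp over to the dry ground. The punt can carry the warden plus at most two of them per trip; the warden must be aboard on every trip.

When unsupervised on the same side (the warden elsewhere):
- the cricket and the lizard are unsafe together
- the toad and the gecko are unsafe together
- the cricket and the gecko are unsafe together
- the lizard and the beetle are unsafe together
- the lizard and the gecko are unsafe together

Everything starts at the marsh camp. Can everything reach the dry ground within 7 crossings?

Counting alone: the warden can take at most 2 across per trip to the dry ground, so moving all 6 needs at least 3 loaded trips out, with a return between consecutive ones — at least 5 crossings.
The safety rule pushes this higher. Following every safe sequence of crossings, the most of the 6 that can be at the dry ground as the punt arrives there on crossings 5, 7 is 4, 5 respectively — never all 6.
So the move cannot be finished within 7 crossings. (The shortest complete plan takes 9:)
1. Warden goes to the dry ground with the gecko and the lizard.  [the marsh camp: the beetle, the cricket, the snake, the toad | the dry ground: the gecko, the lizard]
2. Warden goes back to the marsh camp with the lizard.  [the marsh camp: the beetle, the cricket, the lizard, the snake, the toad | the dry ground: the gecko]
3. Warden goes to the dry ground with the lizard and the toad.  [the marsh camp: the beetle, the cricket, the snake | the dry ground: the gecko, the lizard, the toad]
4. Warden goes back to the marsh camp with the gecko.  [the marsh camp: the beetle, the cricket, the gecko, the snake | the dry ground: the lizard, the toad]
5. Warden goes to the dry ground with the beetle and the cricket.  [the marsh camp: the gecko, the snake | the dry ground: the beetle, the cricket, the lizard, the toad]
6. Warden goes back to the marsh camp with the lizard.  [the marsh camp: the gecko, the lizard, the snake | the dry ground: the beetle, the cricket, the toad]
7. Warden goes to the dry ground with the lizard and the snake.  [the marsh camp: the gecko | the dry ground: the beetle, the cricket, the lizard, the snake, the toad]
8. Warden goes back to the marsh camp with the lizard.  [the marsh camp: the gecko, the lizard | the dry ground: the beetle, the cricket, the snake, the toad]
9. Warden goes to the dry ground with the gecko and the lizard.  [the marsh camp: — | the dry ground: the beetle, the cricket, the gecko, the lizard, the snake, the toad]

No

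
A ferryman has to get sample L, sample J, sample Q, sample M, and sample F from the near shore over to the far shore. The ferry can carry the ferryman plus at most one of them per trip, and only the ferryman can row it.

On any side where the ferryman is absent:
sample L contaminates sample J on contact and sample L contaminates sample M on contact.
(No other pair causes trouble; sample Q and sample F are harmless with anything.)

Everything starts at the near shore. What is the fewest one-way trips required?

Counting alone: the ferryman can take at most 1 across per trip to the far shore, so moving all 5 needs at least 5 loaded trips out, with a return between consecutive ones — at least 9 crossings.
The safety rule pushes this higher. Following every safe sequence of crossings, the most of the 5 that can be at the far shore as the ferry arrives there on crossing 9 is 4 — never all 5.
So no plan with fewer than 11 crossings exists, and this one achieves 11:
1. Ferryman goes to the far shore with sample L.  [the near shore: sample F, sample J, sample M, sample Q | the far shore: sample L]
2. Ferryman goes back to the near shore alone.  [the near shore: sample F, sample J, sample M, sample Q | the far shore: sample L]
3. Ferryman goes to the far shore with sample J.  [the near shore: sample F, sample M, sample Q | the far shore: sample J, sample L]
4. Ferryman goes back to the near shore with sample L.  [the near shore: sample F, sample L, sample M, sample Q | the far shore: sample J]
5. Ferryman goes to the far shore with sample M.  [the near shore: sample F, sample L, sample Q | the far shore: sample J, sample M]
6. Ferryman goes back to the near shore alone.  [the near shore: sample F, sample L, sample Q | the far shore: sample J, sample M]
7. Ferryman goes to the far shore with sample Q.  [the near shore: sample F, sample L | the far shore: sample J, sample M, sample Q]
8. Ferryman goes back to the near shore alone.  [the near shore: sample F, sample L | the far shore: sample J, sample M, sample Q]
9. Ferryman goes to the far shore with sample F.  [the near shore: sample L | the far shore: sample F, sample J, sample M, sample Q]
10. Ferryman goes back to the near shore alone.  [the near shore: sample L | the far shore: sample F, sample J, sample M, sample Q]
11. Ferryman goes to the far shore with sample L.  [the near shore: — | the far shore: sample F, sample J, sample L, sample M, sample Q]

11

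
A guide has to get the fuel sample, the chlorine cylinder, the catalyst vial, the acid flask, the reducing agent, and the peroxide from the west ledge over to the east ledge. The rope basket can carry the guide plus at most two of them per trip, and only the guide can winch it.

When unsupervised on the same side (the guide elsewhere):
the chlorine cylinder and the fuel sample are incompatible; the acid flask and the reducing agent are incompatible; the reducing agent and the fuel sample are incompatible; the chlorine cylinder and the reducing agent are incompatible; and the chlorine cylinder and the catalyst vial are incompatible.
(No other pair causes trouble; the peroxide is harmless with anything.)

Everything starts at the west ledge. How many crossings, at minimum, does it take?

Counting alone: the guide can take at most 2 across per trip to the east ledge, so moving all 6 needs at least 3 loaded trips out, with a return between consecutive ones — at least 5 crossings.
The safety rule pushes this higher. Following every safe sequence of crossings, the most of the 6 that can be at the east ledge as the rope basket arrives there on crossings 5, 7 is 4, 5 respectively — never all 6.
So no plan with fewer than 9 crossings exists, and this one achieves 9:
1. Guide goes to the east ledge with the chlorine cylinder and the reducing agent.  [the west ledge: the acid flask, the catalyst vial, the fuel sample, the peroxide | the east ledge: the chlorine cylinder, the reducing agent]
2. Guide goes back to the west ledge with the chlorine cylinder.  [the west ledge: the acid flask, the catalyst vial, the chlorine cylinder, the fuel sample, the peroxide | the east ledge: the reducing agent]
3. Guide goes to the east ledge with the catalyst vial and the fuel sample.  [the west ledge: the acid flask, the chlorine cylinder, the peroxide | the east ledge: the catalyst vial, the fuel sample, the reducing agent]
4. Guide goes back to the west ledge with the fuel sample.  [the west ledge: the acid flask, the chlorine cylinder, the fuel sample, the peroxide | the east ledge: the catalyst vial, the reducing agent]
5. Guide goes to the east ledge with the acid flask and the fuel sample.  [the west ledge: the chlorine cylinder, the peroxide | the east ledge: the acid flask, the catalyst vial, the fuel sample, the reducing agent]
6. Guide goes back to the west ledge with the reducing agent.  [the west ledge: the chlorine cylinder, the peroxide, the reducing agent | the east ledge: the acid flask, the catalyst vial, the fuel sample]
7. Guide goes to the east ledge with the chlorine cylinder and the peroxide.  [the west ledge: the reducing agent | the east ledge: the acid flask, the catalyst vial, the chlorine cylinder, the fuel sample, the peroxide]
8. Guide goes back to the west ledge with the chlorine cylinder.  [the west ledge: the chlorine cylinder, the reducing agent | the east ledge: the acid flask, the catalyst vial, the fuel sample, the peroxide]
9. Guide goes to the east ledge with the chlorine cylinder and the reducing agent.  [the west ledge: — | the east ledge: the acid flask, the catalyst vial, the chlorine cylinder, the fuel sample, the peroxide, the reducing agent]

9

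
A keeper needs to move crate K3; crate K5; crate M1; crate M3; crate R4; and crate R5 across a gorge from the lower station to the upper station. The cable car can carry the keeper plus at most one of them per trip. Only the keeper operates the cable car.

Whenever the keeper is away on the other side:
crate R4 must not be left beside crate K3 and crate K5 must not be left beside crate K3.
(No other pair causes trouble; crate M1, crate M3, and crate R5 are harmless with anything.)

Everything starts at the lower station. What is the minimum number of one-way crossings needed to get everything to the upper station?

13

Counting alone: the keeper can take at most 1 across per trip to the upper station, so moving all 6 needs at least 6 loaded trips out, with a return between consecutive ones — at least 11 crossings.
The safety rule pushes this higher. Following every safe sequence of crossings, the most of the 6 that can be at the upper station as the cable car arrives there on crossing 11 is 5 — never all 6.
So no plan with fewer than 13 crossings exists, and this one achieves 13:
1. Keeper goes to the upper station with crate K3.
2. Keeper goes back to the lower station alone.
3. Keeper goes to the upper station with crate K5.
4. Keeper goes back to the lower station with crate K3.
5. Keeper goes to the upper station with crate R4.
6. Keeper goes back to the lower station alone.
7. Keeper goes to the upper station with crate M1.
8. Keeper goes back to the lower station alone.
9. Keeper goes to the upper station with crate M3.
10. Keeper goes back to the lower station alone.
11. Keeper goes to the upper station with crate R5.
12. Keeper goes back to the lower station alone.
13. Keeper goes to the upper station with crate K3.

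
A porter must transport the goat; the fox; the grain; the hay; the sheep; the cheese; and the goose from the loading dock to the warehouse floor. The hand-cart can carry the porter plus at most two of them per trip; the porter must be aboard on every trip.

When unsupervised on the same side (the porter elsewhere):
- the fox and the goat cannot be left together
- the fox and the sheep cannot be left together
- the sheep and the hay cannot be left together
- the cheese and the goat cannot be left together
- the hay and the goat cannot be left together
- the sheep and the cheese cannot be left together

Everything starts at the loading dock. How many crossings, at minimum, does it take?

Counting alone: the porter can take at most 2 across per trip to the warehouse floor, so moving all 7 needs at least 4 loaded trips out, with a return between consecutive ones — at least 7 crossings.
The safety rule pushes this higher. Following every safe sequence of crossings, the most of the 7 that can be at the warehouse floor as the hand-cart arrives there on crossing 7 is 6 — never all 7.
So no plan with fewer than 9 crossings exists, and this one achieves 9:
1. Porter goes to the warehouse floor with the goat and the sheep.  [the loading dock: the cheese, the fox, the goose, the grain, the hay | the warehouse floor: the goat, the sheep]
2. Porter goes back to the loading dock alone.  [the loading dock: the cheese, the fox, the goose, the grain, the hay | the warehouse floor: the goat, the sheep]
3. Porter goes to the warehouse floor with the fox.  [the loading dock: the cheese, the goose, the grain, the hay | the warehouse floor: the fox, the goat, the sheep]
4. Porter goes back to the loading dock with the goat and the sheep.  [the loading dock: the cheese, the goat, the goose, the grain, the hay, the sheep | the warehouse floor: the fox]
5. Porter goes to the warehouse floor with the cheese and the hay.  [the loading dock: the goat, the goose, the grain, the sheep | the warehouse floor: the cheese, the fox, the hay]
6. Porter goes back to the loading dock alone.  [the loading dock: the goat, the goose, the grain, the sheep | the warehouse floor: the cheese, the fox, the hay]
7. Porter goes to the warehouse floor with the goose and the grain.  [the loading dock: the goat, the sheep | the warehouse floor: the cheese, the fox, the goose, the grain, the hay]
8. Porter goes back to the loading dock alone.  [the loading dock: the goat, the sheep | the warehouse floor: the cheese, the fox, the goose, the grain, the hay]
9. Porter goes to the warehouse floor with the goat and the sheep.  [the loading dock: — | the warehouse floor: the cheese, the fox, the goat, the goose, the grain, the hay, the sheep]

9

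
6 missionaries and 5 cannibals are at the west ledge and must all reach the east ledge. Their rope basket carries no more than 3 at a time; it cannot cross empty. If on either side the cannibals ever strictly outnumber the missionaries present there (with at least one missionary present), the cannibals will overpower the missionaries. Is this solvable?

Yes

1. 3 cannibals → the east ledge.  (the west ledge: 6M 2C; the east ledge: 0M 3C)
2. 1 cannibal ← the west ledge.  (the west ledge: 6M 3C; the east ledge: 0M 2C)
3. 3 missionaries → the east ledge.  (the west ledge: 3M 3C; the east ledge: 3M 2C)
4. 1 missionary ← the west ledge.  (the west ledge: 4M 3C; the east ledge: 2M 2C)
5. 2 missionaries and 1 cannibal → the east ledge.  (the west ledge: 2M 2C; the east ledge: 4M 3C)
6. 1 missionary ← the west ledge.  (the west ledge: 3M 2C; the east ledge: 3M 3C)
7. 2 missionaries and 1 cannibal → the east ledge.  (the west ledge: 1M 1C; the east ledge: 5M 4C)
8. 1 missionary ← the west ledge.  (the west ledge: 2M 1C; the east ledge: 4M 4C)
9. 2 missionaries and 1 cannibal → the east ledge.  (the west ledge: 0M 0C; the east ledge: 6M 5C)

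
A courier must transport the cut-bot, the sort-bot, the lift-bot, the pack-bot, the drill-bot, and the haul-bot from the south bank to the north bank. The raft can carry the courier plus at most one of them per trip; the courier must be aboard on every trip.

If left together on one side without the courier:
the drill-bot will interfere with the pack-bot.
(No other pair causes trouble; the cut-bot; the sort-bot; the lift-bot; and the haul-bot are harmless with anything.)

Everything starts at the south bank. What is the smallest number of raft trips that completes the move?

Counting alone: the courier can take at most 1 across per trip to the north bank, so moving all 6 needs at least 6 loaded trips out, with a return between consecutive ones — at least 11 crossings.
The plan below uses exactly 11 crossings, so it is optimal:
1. Courier goes to the north bank with the pack-bot.
2. Courier goes back to the south bank alone.
3. Courier goes to the north bank with the cut-bot.
4. Courier goes back to the south bank alone.
5. Courier goes to the north bank with the sort-bot.
6. Courier goes back to the south bank alone.
7. Courier goes to the north bank with the lift-bot.
8. Courier goes back to the south bank alone.
9. Courier goes to the north bank with the haul-bot.
10. Courier goes back to the south bank alone.
11. Courier goes to the north bank with the drill-bot.

11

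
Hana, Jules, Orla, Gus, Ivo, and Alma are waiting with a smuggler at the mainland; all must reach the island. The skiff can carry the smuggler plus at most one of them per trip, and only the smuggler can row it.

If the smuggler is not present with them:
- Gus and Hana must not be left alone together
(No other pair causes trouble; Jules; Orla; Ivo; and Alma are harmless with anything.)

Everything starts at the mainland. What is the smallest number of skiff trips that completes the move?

Counting alone: the smuggler can take at most 1 across per trip to the island, so moving all 6 needs at least 6 loaded trips out, with a return between consecutive ones — at least 11 crossings.
The plan below uses exactly 11 crossings, so it is optimal:
1. Smuggler goes to the island with Hana.
2. Smuggler goes back to the mainland alone.
3. Smuggler goes to the island with Jules.
4. Smuggler goes back to the mainland alone.
5. Smuggler goes to the island with Orla.
6. Smuggler goes back to the mainland alone.
7. Smuggler goes to the island with Ivo.
8. Smuggler goes back to the mainland alone.
9. Smuggler goes to the island with Alma.
10. Smuggler goes back to the mainland alone.
11. Smuggler goes to the island with Gus.

11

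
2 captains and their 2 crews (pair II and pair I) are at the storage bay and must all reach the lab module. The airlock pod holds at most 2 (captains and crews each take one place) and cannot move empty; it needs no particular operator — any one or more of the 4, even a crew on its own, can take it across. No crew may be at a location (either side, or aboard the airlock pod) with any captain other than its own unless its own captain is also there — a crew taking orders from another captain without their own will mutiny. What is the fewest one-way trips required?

Counting alone: each trip to the lab module takes at most 2 across and each return brings at least 1 back, so after t trips out (and t−1 returns) at most 2t − (t−1) of the 4 are across; that first reaches 4 at t = 3, so at least 5 crossings are needed.
The plan below uses exactly 5 crossings, so it is optimal:
1. captain II and crew II cross → the lab module.
2. captain II crosses ← the storage bay.
3. captain I and captain II cross → the lab module.
4. captain I crosses ← the storage bay.
5. captain I and crew I cross → the lab module.

5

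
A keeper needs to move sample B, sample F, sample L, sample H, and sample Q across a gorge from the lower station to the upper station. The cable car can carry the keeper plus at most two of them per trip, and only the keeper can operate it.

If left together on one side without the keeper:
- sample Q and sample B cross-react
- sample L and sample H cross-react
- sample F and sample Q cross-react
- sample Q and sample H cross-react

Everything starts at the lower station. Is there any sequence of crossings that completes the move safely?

Yes

1. Keeper goes to the upper station with sample L and sample Q.  [the lower station: sample B, sample F, sample H | the upper station: sample L, sample Q]
2. Keeper goes back to the lower station alone.  [the lower station: sample B, sample F, sample H | the upper station: sample L, sample Q]
3. Keeper goes to the upper station with sample B and sample F.  [the lower station: sample H | the upper station: sample B, sample F, sample L, sample Q]
4. Keeper goes back to the lower station with sample Q.  [the lower station: sample H, sample Q | the upper station: sample B, sample F, sample L]
5. Keeper goes to the upper station with sample H and sample Q.  [the lower station: — | the upper station: sample B, sample F, sample H, sample L, sample Q]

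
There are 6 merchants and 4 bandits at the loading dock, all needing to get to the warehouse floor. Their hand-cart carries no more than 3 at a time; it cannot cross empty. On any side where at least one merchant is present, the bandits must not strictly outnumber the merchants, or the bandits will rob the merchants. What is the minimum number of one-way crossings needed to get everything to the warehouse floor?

9

Counting alone: each trip to the warehouse floor takes at most 3 across and each return brings at least 1 back, so after t trips out (and t−1 returns) at most 3t − (t−1) of the 10 are across; that first reaches 10 at t = 5, so at least 9 crossings are needed.
The plan below uses exactly 9 crossings, so it is optimal:
1. 2 bandits → the warehouse floor.  (the loading dock: 6M 2B; the warehouse floor: 0M 2B)
2. 1 bandit ← the loading dock.  (the loading dock: 6M 3B; the warehouse floor: 0M 1B)
3. 3 bandits → the warehouse floor.  (the loading dock: 6M 0B; the warehouse floor: 0M 4B)
4. 1 bandit ← the loading dock.  (the loading dock: 6M 1B; the warehouse floor: 0M 3B)
5. 3 merchants → the warehouse floor.  (the loading dock: 3M 1B; the warehouse floor: 3M 3B)
6. 1 bandit ← the loading dock.  (the loading dock: 3M 2B; the warehouse floor: 3M 2B)
7. 1 merchant and 2 bandits → the warehouse floor.  (the loading dock: 2M 0B; the warehouse floor: 4M 4B)
8. 1 bandit ← the loading dock.  (the loading dock: 2M 1B; the warehouse floor: 4M 3B)
9. 2 merchants and 1 bandit → the warehouse floor.  (the loading dock: 0M 0B; the warehouse floor: 6M 4B)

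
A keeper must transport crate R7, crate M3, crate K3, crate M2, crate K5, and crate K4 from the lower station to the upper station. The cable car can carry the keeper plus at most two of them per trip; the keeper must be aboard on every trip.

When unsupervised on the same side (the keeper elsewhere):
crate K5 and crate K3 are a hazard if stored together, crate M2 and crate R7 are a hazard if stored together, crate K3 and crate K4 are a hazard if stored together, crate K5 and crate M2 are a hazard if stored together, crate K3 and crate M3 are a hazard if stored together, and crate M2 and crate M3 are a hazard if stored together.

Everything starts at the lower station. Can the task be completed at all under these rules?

1. Keeper goes to the upper station with crate K3 and crate M2.
2. Keeper goes back to the lower station alone.
3. Keeper goes to the upper station with crate M3 and crate R7.
4. Keeper goes back to the lower station with crate K3 and crate M2.
5. Keeper goes to the upper station with crate K4 and crate K5.
6. Keeper goes back to the lower station alone.
7. Keeper goes to the upper station with crate K3 and crate M2.

Yes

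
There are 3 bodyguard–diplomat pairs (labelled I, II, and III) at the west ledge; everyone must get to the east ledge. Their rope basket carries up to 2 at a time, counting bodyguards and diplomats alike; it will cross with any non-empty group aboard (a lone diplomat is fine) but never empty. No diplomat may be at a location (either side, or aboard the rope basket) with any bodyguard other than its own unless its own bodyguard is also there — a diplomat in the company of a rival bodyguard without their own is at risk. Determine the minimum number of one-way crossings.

11

Counting alone: each trip to the east ledge takes at most 2 across and each return brings at least 1 back, so after t trips out (and t−1 returns) at most 2t − (t−1) of the 6 are across; that first reaches 6 at t = 5, so at least 9 crossings are needed.
The safety rule pushes this higher. Following every safe sequence of crossings, the most of the 6 that can be at the east ledge as the rope basket arrives there on crossing 9 is 5 — never all 6.
So no plan with fewer than 11 crossings exists, and this one achieves 11:
1. bodyguard I and diplomat I cross → the east ledge.
2. bodyguard I crosses ← the west ledge.
3. diplomat II and diplomat III cross → the east ledge.
4. diplomat I crosses ← the west ledge.
5. bodyguard II and bodyguard III cross → the east ledge.
6. bodyguard II and diplomat II cross ← the west ledge.
7. bodyguard I and bodyguard II cross → the east ledge.
8. diplomat III crosses ← the west ledge.
9. diplomat I and diplomat II cross → the east ledge.
10. bodyguard III crosses ← the west ledge.
11. bodyguard III and diplomat III cross → the east ledge.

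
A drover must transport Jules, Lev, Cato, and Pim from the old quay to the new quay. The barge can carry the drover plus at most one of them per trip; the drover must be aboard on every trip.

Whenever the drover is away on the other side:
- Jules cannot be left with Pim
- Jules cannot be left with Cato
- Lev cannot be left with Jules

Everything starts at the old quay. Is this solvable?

No

Following every safe sequence of crossings from the start, the most of the 4 that can be at the new quay as the barge arrives there on crossings 1, 3 is 1, 2 respectively; the best ever achieved is 2 of 4.
From crossing 5 on, no configuration arises that was not already reachable earlier: only 9 distinct safe configurations (who is on which side, and where the barge is) can ever be reached, none of them has everyone across, and every continuation just revisits them. So no valid plan exists.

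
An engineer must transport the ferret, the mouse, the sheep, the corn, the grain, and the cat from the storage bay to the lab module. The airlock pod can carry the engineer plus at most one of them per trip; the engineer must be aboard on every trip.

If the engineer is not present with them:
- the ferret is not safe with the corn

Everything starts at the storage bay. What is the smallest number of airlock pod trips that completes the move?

Counting alone: the engineer can take at most 1 across per trip to the lab module, so moving all 6 needs at least 6 loaded trips out, with a return between consecutive ones — at least 11 crossings.
The plan below uses exactly 11 crossings, so it is optimal:
1. Engineer goes to the lab module with the ferret.
2. Engineer goes back to the storage bay alone.
3. Engineer goes to the lab module with the mouse.
4. Engineer goes back to the storage bay alone.
5. Engineer goes to the lab module with the sheep.
6. Engineer goes back to the storage bay alone.
7. Engineer goes to the lab module with the grain.
8. Engineer goes back to the storage bay alone.
9. Engineer goes to the lab module with the cat.
10. Engineer goes back to the storage bay alone.
11. Engineer goes to the lab module with the corn.

11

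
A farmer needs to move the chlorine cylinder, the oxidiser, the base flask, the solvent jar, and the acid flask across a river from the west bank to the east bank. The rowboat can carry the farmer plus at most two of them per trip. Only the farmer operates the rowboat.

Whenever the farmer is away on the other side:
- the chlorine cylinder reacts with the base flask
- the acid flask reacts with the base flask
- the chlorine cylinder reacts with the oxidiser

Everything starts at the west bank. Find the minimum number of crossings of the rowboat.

Counting alone: the farmer can take at most 2 across per trip to the east bank, so moving all 5 needs at least 3 loaded trips out, with a return between consecutive ones — at least 5 crossings.
The plan below uses exactly 5 crossings, so it is optimal:
1. Farmer goes to the east bank with the base flask and the chlorine cylinder.
2. Farmer goes back to the west bank with the chlorine cylinder.
3. Farmer goes to the east bank with the oxidiser and the solvent jar.
4. Farmer goes back to the west bank alone.
5. Farmer goes to the east bank with the acid flask and the chlorine cylinder.

5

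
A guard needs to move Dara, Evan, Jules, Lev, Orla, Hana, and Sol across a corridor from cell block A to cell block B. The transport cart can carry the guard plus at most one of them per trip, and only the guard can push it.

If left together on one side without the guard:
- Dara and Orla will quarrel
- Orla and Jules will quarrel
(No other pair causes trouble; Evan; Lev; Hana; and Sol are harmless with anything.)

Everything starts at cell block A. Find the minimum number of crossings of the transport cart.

Counting alone: the guard can take at most 1 across per trip to cell block B, so moving all 7 needs at least 7 loaded trips out, with a return between consecutive ones — at least 13 crossings.
The safety rule pushes this higher. Following every safe sequence of crossings, the most of the 7 that can be at cell block B as the transport cart arrives there on crossing 13 is 6 — never all 7.
So no plan with fewer than 15 crossings exists, and this one achieves 15:
1. Guard goes to cell block B with Orla.
2. Guard goes back to cell block A alone.
3. Guard goes to cell block B with Dara.
4. Guard goes back to cell block A with Orla.
5. Guard goes to cell block B with Jules.
6. Guard goes back to cell block A alone.
7. Guard goes to cell block B with Evan.
8. Guard goes back to cell block A alone.
9. Guard goes to cell block B with Lev.
10. Guard goes back to cell block A alone.
11. Guard goes to cell block B with Hana.
12. Guard goes back to cell block A alone.
13. Guard goes to cell block B with Sol.
14. Guard goes back to cell block A alone.
15. Guard goes to cell block B with Orla.

15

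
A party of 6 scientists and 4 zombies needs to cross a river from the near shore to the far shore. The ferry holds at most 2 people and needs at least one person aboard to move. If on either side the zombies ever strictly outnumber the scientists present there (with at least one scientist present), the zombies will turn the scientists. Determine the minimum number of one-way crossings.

17

Counting alone: each trip to the far shore takes at most 2 across and each return brings at least 1 back, so after t trips out (and t−1 returns) at most 2t − (t−1) of the 10 are across; that first reaches 10 at t = 9, so at least 17 crossings are needed.
The plan below uses exactly 17 crossings, so it is optimal:
1. 2 zombies → the far shore.  (the near shore: 6S 2Z; the far shore: 0S 2Z)
2. 1 zombie ← the near shore.  (the near shore: 6S 3Z; the far shore: 0S 1Z)
3. 2 zombies → the far shore.  (the near shore: 6S 1Z; the far shore: 0S 3Z)
4. 1 zombie ← the near shore.  (the near shore: 6S 2Z; the far shore: 0S 2Z)
5. 2 scientists → the far shore.  (the near shore: 4S 2Z; the far shore: 2S 2Z)
6. 1 zombie ← the near shore.  (the near shore: 4S 3Z; the far shore: 2S 1Z)
7. 1 scientist and 1 zombie → the far shore.  (the near shore: 3S 2Z; the far shore: 3S 2Z)
8. 1 zombie ← the near shore.  (the near shore: 3S 3Z; the far shore: 3S 1Z)
9. 2 zombies → the far shore.  (the near shore: 3S 1Z; the far shore: 3S 3Z)
10. 1 zombie ← the near shore.  (the near shore: 3S 2Z; the far shore: 3S 2Z)
11. 1 scientist and 1 zombie → the far shore.  (the near shore: 2S 1Z; the far shore: 4S 3Z)
12. 1 zombie ← the near shore.  (the near shore: 2S 2Z; the far shore: 4S 2Z)
13. 2 zombies → the far shore.  (the near shore: 2S 0Z; the far shore: 4S 4Z)
14. 1 zombie ← the near shore.  (the near shore: 2S 1Z; the far shore: 4S 3Z)
15. 1 scientist and 1 zombie → the far shore.  (the near shore: 1S 0Z; the far shore: 5S 4Z)
16. 1 zombie ← the near shore.  (the near shore: 1S 1Z; the far shore: 5S 3Z)
17. 1 scientist and 1 zombie → the far shore.  (the near shore: 0S 0Z; the far shore: 6S 4Z)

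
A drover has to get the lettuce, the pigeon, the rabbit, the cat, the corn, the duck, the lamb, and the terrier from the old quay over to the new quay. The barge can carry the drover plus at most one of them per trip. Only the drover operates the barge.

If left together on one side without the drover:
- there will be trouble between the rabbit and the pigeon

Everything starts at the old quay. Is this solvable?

Yes

1. Drover goes to the new quay with the pigeon.  [the old quay: the cat, the corn, the duck, the lamb, the lettuce, the rabbit, the terrier | the new quay: the pigeon]
2. Drover goes back to the old quay alone.  [the old quay: the cat, the corn, the duck, the lamb, the lettuce, the rabbit, the terrier | the new quay: the pigeon]
3. Drover goes to the new quay with the lettuce.  [the old quay: the cat, the corn, the duck, the lamb, the rabbit, the terrier | the new quay: the lettuce, the pigeon]
4. Drover goes back to the old quay alone.  [the old quay: the cat, the corn, the duck, the lamb, the rabbit, the terrier | the new quay: the lettuce, the pigeon]
5. Drover goes to the new quay with the cat.  [the old quay: the corn, the duck, the lamb, the rabbit, the terrier | the new quay: the cat, the lettuce, the pigeon]
6. Drover goes back to the old quay alone.  [the old quay: the corn, the duck, the lamb, the rabbit, the terrier | the new quay: the cat, the lettuce, the pigeon]
7. Drover goes to the new quay with the corn.  [the old quay: the duck, the lamb, the rabbit, the terrier | the new quay: the cat, the corn, the lettuce, the pigeon]
8. Drover goes back to the old quay alone.  [the old quay: the duck, the lamb, the rabbit, the terrier | the new quay: the cat, the corn, the lettuce, the pigeon]
9. Drover goes to the new quay with the duck.  [the old quay: the lamb, the rabbit, the terrier | the new quay: the cat, the corn, the duck, the lettuce, the pigeon]
10. Drover goes back to the old quay alone.  [the old quay: the lamb, the rabbit, the terrier | the new quay: the cat, the corn, the duck, the lettuce, the pigeon]
11. Drover goes to the new quay with the lamb.  [the old quay: the rabbit, the terrier | the new quay: the cat, the corn, the duck, the lamb, the lettuce, the pigeon]
12. Drover goes back to the old quay alone.  [the old quay: the rabbit, the terrier | the new quay: the cat, the corn, the duck, the lamb, the lettuce, the pigeon]
13. Drover goes to the new quay with the terrier.  [the old quay: the rabbit | the new quay: the cat, the corn, the duck, the lamb, the lettuce, the pigeon, the terrier]
14. Drover goes back to the old quay alone.  [the old quay: the rabbit | the new quay: the cat, the corn, the duck, the lamb, the lettuce, the pigeon, the terrier]
15. Drover goes to the new quay with the rabbit.  [the old quay: — | the new quay: the cat, the corn, the duck, the lamb, the lettuce, the pigeon, the rabbit, the terrier]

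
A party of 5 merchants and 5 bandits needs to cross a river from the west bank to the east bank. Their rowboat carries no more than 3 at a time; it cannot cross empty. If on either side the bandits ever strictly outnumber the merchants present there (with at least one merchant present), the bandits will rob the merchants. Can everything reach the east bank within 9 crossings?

Counting alone: each trip to the east bank takes at most 3 across and each return brings at least 1 back, so after t trips out (and t−1 returns) at most 3t − (t−1) of the 10 are across; that first reaches 10 at t = 5, so at least 9 crossings are needed.
The safety rule pushes this higher. Following every safe sequence of crossings, the most of the 10 that can be at the east bank as the rowboat arrives there on crossing 9 is 9 — never all 10.
So the move cannot be finished within 9 crossings. (The shortest complete plan takes 11:)
1. 2 bandits → the east bank.  (the west bank: 5M 3B; the east bank: 0M 2B)
2. 1 bandit ← the west bank.  (the west bank: 5M 4B; the east bank: 0M 1B)
3. 3 bandits → the east bank.  (the west bank: 5M 1B; the east bank: 0M 4B)
4. 1 bandit ← the west bank.  (the west bank: 5M 2B; the east bank: 0M 3B)
5. 3 merchants → the east bank.  (the west bank: 2M 2B; the east bank: 3M 3B)
6. 1 merchant and 1 bandit ← the west bank.  (the west bank: 3M 3B; the east bank: 2M 2B)
7. 3 merchants → the east bank.  (the west bank: 0M 3B; the east bank: 5M 2B)
8. 1 bandit ← the west bank.  (the west bank: 0M 4B; the east bank: 5M 1B)
9. 2 bandits → the east bank.  (the west bank: 0M 2B; the east bank: 5M 3B)
10. 1 bandit ← the west bank.  (the west bank: 0M 3B; the east bank: 5M 2B)
11. 3 bandits → the east bank.  (the west bank: 0M 0B; the east bank: 5M 5B)

No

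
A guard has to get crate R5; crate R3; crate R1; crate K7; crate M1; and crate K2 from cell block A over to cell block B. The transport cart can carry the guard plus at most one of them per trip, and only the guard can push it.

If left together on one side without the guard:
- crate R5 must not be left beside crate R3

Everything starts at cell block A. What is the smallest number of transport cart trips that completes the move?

11

Counting alone: the guard can take at most 1 across per trip to cell block B, so moving all 6 needs at least 6 loaded trips out, with a return between consecutive ones — at least 11 crossings.
The plan below uses exactly 11 crossings, so it is optimal:
1. Guard goes to cell block B with crate R5.  [cell block A: crate K2, crate K7, crate M1, crate R1, crate R3 | cell block B: crate R5]
2. Guard goes back to cell block A alone.  [cell block A: crate K2, crate K7, crate M1, crate R1, crate R3 | cell block B: crate R5]
3. Guard goes to cell block B with crate R1.  [cell block A: crate K2, crate K7, crate M1, crate R3 | cell block B: crate R1, crate R5]
4. Guard goes back to cell block A alone.  [cell block A: crate K2, crate K7, crate M1, crate R3 | cell block B: crate R1, crate R5]
5. Guard goes to cell block B with crate K7.  [cell block A: crate K2, crate M1, crate R3 | cell block B: crate K7, crate R1, crate R5]
6. Guard goes back to cell block A alone.  [cell block A: crate K2, crate M1, crate R3 | cell block B: crate K7, crate R1, crate R5]
7. Guard goes to cell block B with crate M1.  [cell block A: crate K2, crate R3 | cell block B: crate K7, crate M1, crate R1, crate R5]
8. Guard goes back to cell block A alone.  [cell block A: crate K2, crate R3 | cell block B: crate K7, crate M1, crate R1, crate R5]
9. Guard goes to cell block B with crate K2.  [cell block A: crate R3 | cell block B: crate K2, crate K7, crate M1, crate R1, crate R5]
10. Guard goes back to cell block A alone.  [cell block A: crate R3 | cell block B: crate K2, crate K7, crate M1, crate R1, crate R5]
11. Guard goes to cell block B with crate R3.  [cell block A: — | cell block B: crate K2, crate K7, crate M1, crate R1, crate R3, crate R5]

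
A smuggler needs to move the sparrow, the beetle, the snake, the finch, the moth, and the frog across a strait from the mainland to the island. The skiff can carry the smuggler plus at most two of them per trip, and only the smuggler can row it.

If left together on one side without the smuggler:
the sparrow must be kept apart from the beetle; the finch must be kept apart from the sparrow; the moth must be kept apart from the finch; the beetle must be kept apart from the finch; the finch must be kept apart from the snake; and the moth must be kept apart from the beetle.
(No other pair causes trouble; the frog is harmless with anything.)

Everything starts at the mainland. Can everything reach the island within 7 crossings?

Counting alone: the smuggler can take at most 2 across per trip to the island, so moving all 6 needs at least 3 loaded trips out, with a return between consecutive ones — at least 5 crossings.
The safety rule pushes this higher. Following every safe sequence of crossings, the most of the 6 that can be at the island as the skiff arrives there on crossings 5, 7 is 4, 5 respectively — never all 6.
So the move cannot be finished within 7 crossings. (The shortest complete plan takes 9:)
1. Smuggler goes to the island with the beetle and the finch.
2. Smuggler goes back to the mainland with the beetle.
3. Smuggler goes to the island with the moth and the sparrow.
4. Smuggler goes back to the mainland with the finch.
5. Smuggler goes to the island with the beetle and the snake.
6. Smuggler goes back to the mainland with the beetle.
7. Smuggler goes to the island with the beetle and the frog.
8. Smuggler goes back to the mainland with the beetle.
9. Smuggler goes to the island with the beetle and the finch.

No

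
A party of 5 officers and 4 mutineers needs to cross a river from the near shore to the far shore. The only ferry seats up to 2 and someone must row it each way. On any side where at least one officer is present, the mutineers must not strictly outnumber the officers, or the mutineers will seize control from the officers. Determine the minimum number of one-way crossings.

15

Counting alone: each trip to the far shore takes at most 2 across and each return brings at least 1 back, so after t trips out (and t−1 returns) at most 2t − (t−1) of the 9 are across; that first reaches 9 at t = 8, so at least 15 crossings are needed.
The plan below uses exactly 15 crossings, so it is optimal:
1. 2 mutineers → the far shore.  (the near shore: 5O 2M; the far shore: 0O 2M)
2. 1 mutineer ← the near shore.  (the near shore: 5O 3M; the far shore: 0O 1M)
3. 2 mutineers → the far shore.  (the near shore: 5O 1M; the far shore: 0O 3M)
4. 1 mutineer ← the near shore.  (the near shore: 5O 2M; the far shore: 0O 2M)
5. 2 officers → the far shore.  (the near shore: 3O 2M; the far shore: 2O 2M)
6. 1 mutineer ← the near shore.  (the near shore: 3O 3M; the far shore: 2O 1M)
7. 1 officer and 1 mutineer → the far shore.  (the near shore: 2O 2M; the far shore: 3O 2M)
8. 1 officer ← the near shore.  (the near shore: 3O 2M; the far shore: 2O 2M)
9. 1 officer and 1 mutineer → the far shore.  (the near shore: 2O 1M; the far shore: 3O 3M)
10. 1 mutineer ← the near shore.  (the near shore: 2O 2M; the far shore: 3O 2M)
11. 1 officer and 1 mutineer → the far shore.  (the near shore: 1O 1M; the far shore: 4O 3M)
12. 1 officer ← the near shore.  (the near shore: 2O 1M; the far shore: 3O 3M)
13. 1 officer and 1 mutineer → the far shore.  (the near shore: 1O 0M; the far shore: 4O 4M)
14. 1 mutineer ← the near shore.  (the near shore: 1O 1M; the far shore: 4O 3M)
15. 1 officer and 1 mutineer → the far shore.  (the near shore: 0O 0M; the far shore: 5O 4M)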